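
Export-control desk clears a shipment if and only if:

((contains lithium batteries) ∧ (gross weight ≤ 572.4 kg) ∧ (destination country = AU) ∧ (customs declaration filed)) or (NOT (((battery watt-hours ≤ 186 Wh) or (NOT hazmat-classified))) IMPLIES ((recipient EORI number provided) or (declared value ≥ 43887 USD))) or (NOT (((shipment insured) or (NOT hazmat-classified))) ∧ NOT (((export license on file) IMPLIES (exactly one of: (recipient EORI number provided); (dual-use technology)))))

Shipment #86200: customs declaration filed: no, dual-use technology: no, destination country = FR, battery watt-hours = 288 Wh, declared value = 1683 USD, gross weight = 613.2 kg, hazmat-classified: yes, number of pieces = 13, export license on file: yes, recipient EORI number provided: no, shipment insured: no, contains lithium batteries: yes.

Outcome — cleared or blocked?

Atomic conditions:
  contains lithium batteries: yes → true
  gross weight ≤ 572.4 kg: 613.2 ≤ 572.4 is false
  destination country = AU: FR == AU is false
  customs declaration filed: no → false
  battery watt-hours ≤ 186 Wh: 288 ≤ 186 is false
  NOT hazmat-classified: yes → false
  recipient EORI number provided: no → false
  declared value ≥ 43887 USD: 1683 ≥ 43887 is false
  shipment insured: no → false
  export license on file: yes → true
  dual-use technology: no → false
Combine:
[1] true AND false AND false AND false = false
[2.1.1] false OR false = false
[2.1] NOT false = true
[2.2] false OR false = false
[2] true → false = false
[3.1.1] false OR false = false
[3.1] NOT false = true
[3.2.1.2] exactly-one(false, false) = false
[3.2.1] true → false = false
[3.2] NOT false = true
[3] true AND true = true
[root] false OR false OR true = true
Overall: true → cleared

Cleared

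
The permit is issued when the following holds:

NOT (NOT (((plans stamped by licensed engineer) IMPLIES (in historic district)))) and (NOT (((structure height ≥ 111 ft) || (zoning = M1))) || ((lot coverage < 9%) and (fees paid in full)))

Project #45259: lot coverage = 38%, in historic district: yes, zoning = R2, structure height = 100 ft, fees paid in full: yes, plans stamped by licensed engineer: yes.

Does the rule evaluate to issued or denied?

Issued

Atomic conditions:
  plans stamped by licensed engineer: yes → true
  in historic district: yes → true
  structure height ≥ 111 ft: 100 ≥ 111 is false
  zoning = M1: R2 == M1 is false
  lot coverage < 9%: 38 < 9 is false
  fees paid in full: yes → true
Combine:
[1.1.1] true → true = true
[1.1] NOT true = false
[1] NOT false = true
[2.1.1] false OR false = false
[2.1] NOT false = true
[2.2] false AND true = false
[2] true OR false = true
[root] true AND true = true
Overall: true → issued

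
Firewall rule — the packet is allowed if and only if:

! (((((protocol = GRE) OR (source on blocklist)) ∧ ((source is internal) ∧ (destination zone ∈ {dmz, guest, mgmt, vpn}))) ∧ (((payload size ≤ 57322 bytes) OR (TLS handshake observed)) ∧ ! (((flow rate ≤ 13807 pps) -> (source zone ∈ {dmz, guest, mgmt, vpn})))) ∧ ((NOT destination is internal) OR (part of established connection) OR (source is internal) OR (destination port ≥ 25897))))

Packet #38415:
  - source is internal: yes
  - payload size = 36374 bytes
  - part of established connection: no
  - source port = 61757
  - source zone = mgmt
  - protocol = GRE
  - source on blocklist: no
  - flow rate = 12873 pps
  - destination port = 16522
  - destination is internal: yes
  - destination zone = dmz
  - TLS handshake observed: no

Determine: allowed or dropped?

Allowed

Atomic conditions:
  protocol = GRE: GRE == GRE is true
  source on blocklist: no → false
  source is internal: yes → true
  destination zone ∈ {dmz, guest, mgmt, vpn}: dmz is in the set → true
  payload size ≤ 57322 bytes: 36374 ≤ 57322 is true
  TLS handshake observed: no → false
  flow rate ≤ 13807 pps: 12873 ≤ 13807 is true
  source zone ∈ {dmz, guest, mgmt, vpn}: mgmt is in the set → true
  NOT destination is internal: yes → false
  part of established connection: no → false
  destination port ≥ 25897: 16522 ≥ 25897 is false
Combine:
[1.1.1] true OR false = true
[1.1.2] true AND true = true
[1.1] true AND true = true
[1.2.1] true OR false = true
[1.2.2.1] true → true = true
[1.2.2] NOT true = false
[1.2] true AND false = false
[1.3] false OR false OR true OR false = true
[1] true AND false AND true = false
[root] NOT false = true
Overall: true → allowed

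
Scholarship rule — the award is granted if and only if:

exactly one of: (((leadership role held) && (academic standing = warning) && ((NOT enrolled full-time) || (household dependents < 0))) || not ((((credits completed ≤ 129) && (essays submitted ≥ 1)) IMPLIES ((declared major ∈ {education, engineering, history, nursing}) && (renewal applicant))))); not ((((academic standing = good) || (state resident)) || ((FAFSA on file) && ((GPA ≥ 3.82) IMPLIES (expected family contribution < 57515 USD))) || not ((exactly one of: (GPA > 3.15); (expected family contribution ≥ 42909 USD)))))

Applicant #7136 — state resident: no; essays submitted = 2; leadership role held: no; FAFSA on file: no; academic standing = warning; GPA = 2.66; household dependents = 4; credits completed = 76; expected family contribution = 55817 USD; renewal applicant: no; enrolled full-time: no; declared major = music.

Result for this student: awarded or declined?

Declined

Atomic conditions:
  leadership role held: no → false
  academic standing = warning: warning == warning is true
  NOT enrolled full-time: no → true
  household dependents < 0: 4 < 0 is false
  credits completed ≤ 129: 76 ≤ 129 is true
  essays submitted ≥ 1: 2 ≥ 1 is true
  declared major ∈ {education, engineering, history, nursing}: music is not in the set → false
  renewal applicant: no → false
  academic standing = good: warning == good is false
  state resident: no → false
  FAFSA on file: no → false
  GPA ≥ 3.82: 2.66 ≥ 3.82 is false
  expected family contribution < 57515 USD: 55817 < 57515 is true
  GPA > 3.15: 2.66 > 3.15 is false
  expected family contribution ≥ 42909 USD: 55817 ≥ 42909 is true
Combine:
[1.1.3] true OR false = true
[1.1] false AND true AND true = false
[1.2.1.1] true AND true = true
[1.2.1.2] false AND false = false
[1.2.1] true → false = false
[1.2] NOT false = true
[1] false OR true = true
[2.1.1] false OR false = false
[2.1.2.2] false → true (antecedent false ⇒ implication holds) = true
[2.1.2] false AND true = false
[2.1.3.1] exactly-one(false, true) = true
[2.1.3] NOT true = false
[2.1] false OR false OR false = false
[2] NOT false = true
[root] exactly-one(true, true) = false
Overall: false → declined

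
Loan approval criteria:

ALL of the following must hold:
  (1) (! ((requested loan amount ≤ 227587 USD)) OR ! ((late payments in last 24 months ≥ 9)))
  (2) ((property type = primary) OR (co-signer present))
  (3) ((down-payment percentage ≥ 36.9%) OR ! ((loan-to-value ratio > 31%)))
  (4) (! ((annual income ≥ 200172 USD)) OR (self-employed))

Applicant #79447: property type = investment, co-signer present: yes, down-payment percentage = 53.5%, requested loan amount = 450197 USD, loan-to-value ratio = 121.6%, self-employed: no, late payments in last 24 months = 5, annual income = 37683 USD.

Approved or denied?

Atomic conditions:
  requested loan amount ≤ 227587 USD: 450197 ≤ 227587 is false
  late payments in last 24 months ≥ 9: 5 ≥ 9 is false
  property type = primary: investment == primary is false
  co-signer present: yes → true
  down-payment percentage ≥ 36.9%: 53.5 ≥ 36.9 is true
  loan-to-value ratio > 31%: 121.6 > 31 is true
  annual income ≥ 200172 USD: 37683 ≥ 200172 is false
  self-employed: no → false
Combine:
[1.1] NOT false = true
[1.2] NOT false = true
[1] true OR true = true
[2] false OR true = true
[3.2] NOT true = false
[3] true OR false = true
[4.1] NOT false = true
[4] true OR false = true
[root] true AND true AND true AND true = true
Overall: true → approved

Approved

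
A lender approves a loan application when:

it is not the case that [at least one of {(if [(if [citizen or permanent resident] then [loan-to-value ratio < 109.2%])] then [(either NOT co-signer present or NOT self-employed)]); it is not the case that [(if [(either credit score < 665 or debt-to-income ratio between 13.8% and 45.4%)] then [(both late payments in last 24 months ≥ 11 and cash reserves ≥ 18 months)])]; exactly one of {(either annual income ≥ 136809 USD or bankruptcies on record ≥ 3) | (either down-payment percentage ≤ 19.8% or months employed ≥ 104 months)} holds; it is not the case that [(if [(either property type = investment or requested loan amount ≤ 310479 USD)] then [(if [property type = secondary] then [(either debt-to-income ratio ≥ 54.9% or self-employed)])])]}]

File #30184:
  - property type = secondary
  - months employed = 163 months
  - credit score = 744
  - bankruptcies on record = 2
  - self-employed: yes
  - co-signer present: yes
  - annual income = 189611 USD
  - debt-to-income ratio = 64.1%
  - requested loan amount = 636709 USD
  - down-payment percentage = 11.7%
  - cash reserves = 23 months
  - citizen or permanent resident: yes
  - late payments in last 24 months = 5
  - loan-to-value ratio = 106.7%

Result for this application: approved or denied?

Approved

Atomic conditions:
  citizen or permanent resident: yes → true
  loan-to-value ratio < 109.2%: 106.7 < 109.2 is true
  NOT co-signer present: yes → false
  NOT self-employed: yes → false
  credit score < 665: 744 < 665 is false
  debt-to-income ratio between 13.8% and 45.4%: 64.1 in [13.8, 45.4] is false
  late payments in last 24 months ≥ 11: 5 ≥ 11 is false
  cash reserves ≥ 18 months: 23 ≥ 18 is true
  annual income ≥ 136809 USD: 189611 ≥ 136809 is true
  bankruptcies on record ≥ 3: 2 ≥ 3 is false
  down-payment percentage ≤ 19.8%: 11.7 ≤ 19.8 is true
  months employed ≥ 104 months: 163 ≥ 104 is true
  property type = investment: secondary == investment is false
  requested loan amount ≤ 310479 USD: 636709 ≤ 310479 is false
  property type = secondary: secondary == secondary is true
  debt-to-income ratio ≥ 54.9%: 64.1 ≥ 54.9 is true
  self-employed: yes → true
Combine:
[1.1.1] true → true = true
[1.1.2] false OR false = false
[1.1] true → false = false
[1.2.1.1] false OR false = false
[1.2.1.2] false AND true = false
[1.2.1] false → false (antecedent false ⇒ implication holds) = true
[1.2] NOT true = false
[1.3.1] true OR false = true
[1.3.2] true OR true = true
[1.3] exactly-one(true, true) = false
[1.4.1.1] false OR false = false
[1.4.1.2.2] true OR true = true
[1.4.1.2] true → true = true
[1.4.1] false → true (antecedent false ⇒ implication holds) = true
[1.4] NOT true = false
[1] false OR false OR false OR false = false
[root] NOT false = true
Overall: true → approved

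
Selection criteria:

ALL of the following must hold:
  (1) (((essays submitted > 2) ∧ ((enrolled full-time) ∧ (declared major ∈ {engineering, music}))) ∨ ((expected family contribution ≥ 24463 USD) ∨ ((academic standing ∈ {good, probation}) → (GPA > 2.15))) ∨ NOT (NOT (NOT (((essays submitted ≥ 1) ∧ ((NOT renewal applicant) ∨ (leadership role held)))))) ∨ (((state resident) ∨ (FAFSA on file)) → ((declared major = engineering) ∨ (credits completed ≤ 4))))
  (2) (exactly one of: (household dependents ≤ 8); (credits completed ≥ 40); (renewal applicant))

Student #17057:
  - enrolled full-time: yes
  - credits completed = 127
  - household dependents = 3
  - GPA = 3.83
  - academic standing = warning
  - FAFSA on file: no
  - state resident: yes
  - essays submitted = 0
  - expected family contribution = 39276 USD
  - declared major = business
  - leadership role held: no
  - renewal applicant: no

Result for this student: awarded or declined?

Declined

Atomic conditions:
  essays submitted > 2: 0 > 2 is false
  enrolled full-time: yes → true
  declared major ∈ {engineering, music}: business is not in the set → false
  expected family contribution ≥ 24463 USD: 39276 ≥ 24463 is true
  academic standing ∈ {good, probation}: warning is not in the set → false
  GPA > 2.15: 3.83 > 2.15 is true
  essays submitted ≥ 1: 0 ≥ 1 is false
  NOT renewal applicant: no → true
  leadership role held: no → false
  state resident: yes → true
  FAFSA on file: no → false
  declared major = engineering: business == engineering is false
  credits completed ≤ 4: 127 ≤ 4 is false
  household dependents ≤ 8: 3 ≤ 8 is true
  credits completed ≥ 40: 127 ≥ 40 is true
  renewal applicant: no → false
Combine:
[1.1.2] true AND false = false
[1.1] false AND false = false
[1.2.2] false → true (antecedent false ⇒ implication holds) = true
[1.2] true OR true = true
[1.3.1.1.1.2] true OR false = true
[1.3.1.1.1] false AND true = false
[1.3.1.1] NOT false = true
[1.3.1] NOT true = false
[1.3] NOT false = true
[1.4.1] true OR false = true
[1.4.2] false OR false = false
[1.4] true → false = false
[1] false OR true OR true OR false = true
[2] exactly-one(true, true, false) = false
[root] true AND false = false
Overall: false → declined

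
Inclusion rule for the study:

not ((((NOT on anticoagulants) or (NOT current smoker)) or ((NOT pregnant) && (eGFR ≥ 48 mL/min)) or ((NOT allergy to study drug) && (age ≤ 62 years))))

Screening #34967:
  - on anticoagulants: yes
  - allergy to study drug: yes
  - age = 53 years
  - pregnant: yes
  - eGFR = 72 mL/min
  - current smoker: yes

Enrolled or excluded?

Atomic conditions:
  NOT on anticoagulants: yes → false
  NOT current smoker: yes → false
  NOT pregnant: yes → false
  eGFR ≥ 48 mL/min: 72 ≥ 48 is true
  NOT allergy to study drug: yes → false
  age ≤ 62 years: 53 ≤ 62 is true
Combine:
[1.1] false OR false = false
[1.2] false AND true = false
[1.3] false AND true = false
[1] false OR false OR false = false
[root] NOT false = true
Overall: true → enrolled

Enrolled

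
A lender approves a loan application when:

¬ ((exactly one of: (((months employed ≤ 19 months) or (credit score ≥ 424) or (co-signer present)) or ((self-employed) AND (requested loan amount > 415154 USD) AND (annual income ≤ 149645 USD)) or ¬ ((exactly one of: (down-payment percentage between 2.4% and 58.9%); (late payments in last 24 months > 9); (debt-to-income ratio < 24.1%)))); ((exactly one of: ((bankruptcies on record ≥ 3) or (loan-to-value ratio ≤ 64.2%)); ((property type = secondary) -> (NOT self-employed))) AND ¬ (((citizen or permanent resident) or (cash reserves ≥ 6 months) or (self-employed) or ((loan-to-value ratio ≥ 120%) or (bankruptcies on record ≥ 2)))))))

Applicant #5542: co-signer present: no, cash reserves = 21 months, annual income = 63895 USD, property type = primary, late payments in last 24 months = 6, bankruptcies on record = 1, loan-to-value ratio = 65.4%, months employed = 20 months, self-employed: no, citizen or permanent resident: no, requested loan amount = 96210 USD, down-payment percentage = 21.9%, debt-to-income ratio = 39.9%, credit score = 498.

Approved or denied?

Atomic conditions:
  months employed ≤ 19 months: 20 ≤ 19 is false
  credit score ≥ 424: 498 ≥ 424 is true
  co-signer present: no → false
  self-employed: no → false
  requested loan amount > 415154 USD: 96210 > 415154 is false
  annual income ≤ 149645 USD: 63895 ≤ 149645 is true
  down-payment percentage between 2.4% and 58.9%: 21.9 in [2.4, 58.9] is true
  late payments in last 24 months > 9: 6 > 9 is false
  debt-to-income ratio < 24.1%: 39.9 < 24.1 is false
  bankruptcies on record ≥ 3: 1 ≥ 3 is false
  loan-to-value ratio ≤ 64.2%: 65.4 ≤ 64.2 is false
  property type = secondary: primary == secondary is false
  NOT self-employed: no → true
  citizen or permanent resident: no → false
  cash reserves ≥ 6 months: 21 ≥ 6 is true
  loan-to-value ratio ≥ 120%: 65.4 ≥ 120 is false
  bankruptcies on record ≥ 2: 1 ≥ 2 is false
Combine:
[1.1.1] false OR true OR false = true
[1.1.2] false AND false AND true = false
[1.1.3.1] exactly-one(true, false, false) = true
[1.1.3] NOT true = false
[1.1] true OR false OR false = true
[1.2.1.1] false OR false = false
[1.2.1.2] false → true (antecedent false ⇒ implication holds) = true
[1.2.1] exactly-one(false, true) = true
[1.2.2.1.4] false OR false = false
[1.2.2.1] false OR true OR false OR false = true
[1.2.2] NOT true = false
[1.2] true AND false = false
[1] exactly-one(true, false) = true
[root] NOT true = false
Overall: false → denied

Denied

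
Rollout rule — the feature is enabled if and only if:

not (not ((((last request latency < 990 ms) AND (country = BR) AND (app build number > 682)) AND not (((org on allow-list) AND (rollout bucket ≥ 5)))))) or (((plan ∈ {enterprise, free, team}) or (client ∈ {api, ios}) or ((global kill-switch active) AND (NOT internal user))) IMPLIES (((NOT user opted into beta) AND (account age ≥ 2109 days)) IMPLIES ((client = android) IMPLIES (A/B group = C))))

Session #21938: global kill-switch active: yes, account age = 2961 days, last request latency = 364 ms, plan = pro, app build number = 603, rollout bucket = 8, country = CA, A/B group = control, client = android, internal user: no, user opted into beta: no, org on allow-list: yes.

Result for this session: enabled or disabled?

Disabled

Atomic conditions:
  last request latency < 990 ms: 364 < 990 is true
  country = BR: CA == BR is false
  app build number > 682: 603 > 682 is false
  org on allow-list: yes → true
  rollout bucket ≥ 5: 8 ≥ 5 is true
  plan ∈ {enterprise, free, team}: pro is not in the set → false
  client ∈ {api, ios}: android is not in the set → false
  global kill-switch active: yes → true
  NOT internal user: no → true
  NOT user opted into beta: no → true
  account age ≥ 2109 days: 2961 ≥ 2109 is true
  client = android: android == android is true
  A/B group = C: control == C is false
Combine:
[1.1.1.1] true AND false AND false = false
[1.1.1.2.1] true AND true = true
[1.1.1.2] NOT true = false
[1.1.1] false AND false = false
[1.1] NOT false = true
[1] NOT true = false
[2.1.3] true AND true = true
[2.1] false OR false OR true = true
[2.2.1] true AND true = true
[2.2.2] true → false = false
[2.2] true → false = false
[2] true → false = false
[root] false OR false = false
Overall: false → disabled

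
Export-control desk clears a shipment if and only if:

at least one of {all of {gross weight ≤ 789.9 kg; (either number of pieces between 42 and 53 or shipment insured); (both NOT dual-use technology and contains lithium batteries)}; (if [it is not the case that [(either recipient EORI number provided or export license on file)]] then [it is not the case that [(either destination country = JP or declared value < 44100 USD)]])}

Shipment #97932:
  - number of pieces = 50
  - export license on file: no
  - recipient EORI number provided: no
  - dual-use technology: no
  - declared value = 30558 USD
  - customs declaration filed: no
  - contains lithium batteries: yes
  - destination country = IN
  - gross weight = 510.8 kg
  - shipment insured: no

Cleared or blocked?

Cleared

Atomic conditions:
  gross weight ≤ 789.9 kg: 510.8 ≤ 789.9 is true
  number of pieces between 42 and 53: 50 in [42, 53] is true
  shipment insured: no → false
  NOT dual-use technology: no → true
  contains lithium batteries: yes → true
  recipient EORI number provided: no → false
  export license on file: no → false
  destination country = JP: IN == JP is false
  declared value < 44100 USD: 30558 < 44100 is true
Combine:
[1.2] true OR false = true
[1.3] true AND true = true
[1] true AND true AND true = true
[2.1.1] false OR false = false
[2.1] NOT false = true
[2.2.1] false OR true = true
[2.2] NOT true = false
[2] true → false = false
[root] true OR false = true
Overall: true → cleared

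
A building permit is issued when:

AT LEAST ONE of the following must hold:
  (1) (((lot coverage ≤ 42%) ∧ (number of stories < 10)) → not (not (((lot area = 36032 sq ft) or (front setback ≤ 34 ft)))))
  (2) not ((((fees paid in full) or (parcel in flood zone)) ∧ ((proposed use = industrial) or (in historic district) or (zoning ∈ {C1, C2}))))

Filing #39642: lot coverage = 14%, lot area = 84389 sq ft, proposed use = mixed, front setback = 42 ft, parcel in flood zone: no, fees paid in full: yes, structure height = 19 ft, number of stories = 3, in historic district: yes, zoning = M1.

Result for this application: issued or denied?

Atomic conditions:
  lot coverage ≤ 42%: 14 ≤ 42 is true
  number of stories < 10: 3 < 10 is true
  lot area = 36032 sq ft: 84389 == 36032 is false
  front setback ≤ 34 ft: 42 ≤ 34 is false
  fees paid in full: yes → true
  parcel in flood zone: no → false
  proposed use = industrial: mixed == industrial is false
  in historic district: yes → true
  zoning ∈ {C1, C2}: M1 is not in the set → false
Combine:
[1.1] true AND true = true
[1.2.1.1] false OR false = false
[1.2.1] NOT false = true
[1.2] NOT true = false
[1] true → false = false
[2.1.1] true OR false = true
[2.1.2] false OR true OR false = true
[2.1] true AND true = true
[2] NOT true = false
[root] false OR false = false
Overall: false → denied

Denied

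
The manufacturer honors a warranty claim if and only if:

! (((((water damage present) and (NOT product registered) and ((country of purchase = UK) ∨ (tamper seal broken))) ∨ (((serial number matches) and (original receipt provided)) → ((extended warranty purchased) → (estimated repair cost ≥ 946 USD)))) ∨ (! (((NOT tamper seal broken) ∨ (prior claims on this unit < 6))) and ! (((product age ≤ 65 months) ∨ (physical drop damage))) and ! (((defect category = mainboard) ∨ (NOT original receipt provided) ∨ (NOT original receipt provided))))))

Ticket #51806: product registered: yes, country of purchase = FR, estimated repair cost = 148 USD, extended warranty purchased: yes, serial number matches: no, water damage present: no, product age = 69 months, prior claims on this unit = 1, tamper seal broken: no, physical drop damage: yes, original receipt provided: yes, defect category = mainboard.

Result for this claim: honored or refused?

Refused

Atomic conditions:
  water damage present: no → false
  NOT product registered: yes → false
  country of purchase = UK: FR == UK is false
  tamper seal broken: no → false
  serial number matches: no → false
  original receipt provided: yes → true
  extended warranty purchased: yes → true
  estimated repair cost ≥ 946 USD: 148 ≥ 946 is false
  NOT tamper seal broken: no → true
  prior claims on this unit < 6: 1 < 6 is true
  product age ≤ 65 months: 69 ≤ 65 is false
  physical drop damage: yes → true
  defect category = mainboard: mainboard == mainboard is true
  NOT original receipt provided: yes → false
Combine:
[1.1.1.3] false OR false = false
[1.1.1] false AND false AND false = false
[1.1.2.1] false AND true = false
[1.1.2.2] true → false = false
[1.1.2] false → false (antecedent false ⇒ implication holds) = true
[1.1] false OR true = true
[1.2.1.1] true OR true = true
[1.2.1] NOT true = false
[1.2.2.1] false OR true = true
[1.2.2] NOT true = false
[1.2.3.1] true OR false OR false = true
[1.2.3] NOT true = false
[1.2] false AND false AND false = false
[1] true OR false = true
[root] NOT true = false
Overall: false → refused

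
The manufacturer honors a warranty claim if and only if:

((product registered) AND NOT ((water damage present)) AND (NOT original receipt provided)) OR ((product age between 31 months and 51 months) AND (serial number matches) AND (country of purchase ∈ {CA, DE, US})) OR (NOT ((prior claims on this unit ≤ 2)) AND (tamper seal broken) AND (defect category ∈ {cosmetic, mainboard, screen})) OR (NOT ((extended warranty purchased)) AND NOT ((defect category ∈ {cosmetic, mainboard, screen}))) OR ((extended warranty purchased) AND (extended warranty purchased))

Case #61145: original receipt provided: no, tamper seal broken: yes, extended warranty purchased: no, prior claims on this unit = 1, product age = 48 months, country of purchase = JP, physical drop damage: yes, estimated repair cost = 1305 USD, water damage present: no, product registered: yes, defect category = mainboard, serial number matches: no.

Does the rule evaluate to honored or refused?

Honored

Atomic conditions:
  product registered: yes → true
  water damage present: no → false
  NOT original receipt provided: no → true
  product age between 31 months and 51 months: 48 in [31, 51] is true
  serial number matches: no → false
  country of purchase ∈ {CA, DE, US}: JP is not in the set → false
  prior claims on this unit ≤ 2: 1 ≤ 2 is true
  tamper seal broken: yes → true
  defect category ∈ {cosmetic, mainboard, screen}: mainboard is in the set → true
  extended warranty purchased: no → false
Combine:
[1.2] NOT false = true
[1] true AND true AND true = true
[2] true AND false AND false = false
[3.1] NOT true = false
[3] false AND true AND true = false
[4.1] NOT false = true
[4.2] NOT true = false
[4] true AND false = false
[5] false AND false = false
[root] true OR false OR false OR false OR false = true
Overall: true → honored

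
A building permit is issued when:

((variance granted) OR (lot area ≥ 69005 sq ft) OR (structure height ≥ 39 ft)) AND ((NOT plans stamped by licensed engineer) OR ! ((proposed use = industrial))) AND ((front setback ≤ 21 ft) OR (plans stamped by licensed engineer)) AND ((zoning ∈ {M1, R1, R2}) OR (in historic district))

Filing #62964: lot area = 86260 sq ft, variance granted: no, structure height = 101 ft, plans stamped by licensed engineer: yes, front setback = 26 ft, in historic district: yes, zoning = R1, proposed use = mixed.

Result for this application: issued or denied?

Issued

Atomic conditions:
  variance granted: no → false
  lot area ≥ 69005 sq ft: 86260 ≥ 69005 is true
  structure height ≥ 39 ft: 101 ≥ 39 is true
  NOT plans stamped by licensed engineer: yes → false
  proposed use = industrial: mixed == industrial is false
  front setback ≤ 21 ft: 26 ≤ 21 is false
  plans stamped by licensed engineer: yes → true
  zoning ∈ {M1, R1, R2}: R1 is in the set → true
  in historic district: yes → true
Combine:
[1] false OR true OR true = true
[2.2] NOT false = true
[2] false OR true = true
[3] false OR true = true
[4] true OR true = true
[root] true AND true AND true AND true = true
Overall: true → issued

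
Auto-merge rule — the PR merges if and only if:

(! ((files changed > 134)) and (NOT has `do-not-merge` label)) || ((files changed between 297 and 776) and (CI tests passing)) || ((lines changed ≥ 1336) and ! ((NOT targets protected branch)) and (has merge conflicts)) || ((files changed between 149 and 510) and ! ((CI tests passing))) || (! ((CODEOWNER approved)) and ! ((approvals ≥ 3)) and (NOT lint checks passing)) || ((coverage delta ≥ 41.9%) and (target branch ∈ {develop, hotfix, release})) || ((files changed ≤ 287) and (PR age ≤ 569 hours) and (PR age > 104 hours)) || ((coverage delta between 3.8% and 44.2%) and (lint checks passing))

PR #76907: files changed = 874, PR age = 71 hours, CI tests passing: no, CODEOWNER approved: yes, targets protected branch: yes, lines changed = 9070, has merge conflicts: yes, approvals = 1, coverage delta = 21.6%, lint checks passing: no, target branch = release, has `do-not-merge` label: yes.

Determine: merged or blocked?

Atomic conditions:
  files changed > 134: 874 > 134 is true
  NOT has `do-not-merge` label: yes → false
  files changed between 297 and 776: 874 in [297, 776] is false
  CI tests passing: no → false
  lines changed ≥ 1336: 9070 ≥ 1336 is true
  NOT targets protected branch: yes → false
  has merge conflicts: yes → true
  files changed between 149 and 510: 874 in [149, 510] is false
  CODEOWNER approved: yes → true
  approvals ≥ 3: 1 ≥ 3 is false
  NOT lint checks passing: no → true
  coverage delta ≥ 41.9%: 21.6 ≥ 41.9 is false
  target branch ∈ {develop, hotfix, release}: release is in the set → true
  files changed ≤ 287: 874 ≤ 287 is false
  PR age ≤ 569 hours: 71 ≤ 569 is true
  PR age > 104 hours: 71 > 104 is false
  coverage delta between 3.8% and 44.2%: 21.6 in [3.8, 44.2] is true
  lint checks passing: no → false
Combine:
[1.1] NOT true = false
[1] false AND false = false
[2] false AND false = false
[3.2] NOT false = true
[3] true AND true AND true = true
[4.2] NOT false = true
[4] false AND true = false
[5.1] NOT true = false
[5.2] NOT false = true
[5] false AND true AND true = false
[6] false AND true = false
[7] false AND true AND false = false
[8] true AND false = false
[root] false OR false OR true OR false OR false OR false OR false OR false = true
Overall: true → merged

Merged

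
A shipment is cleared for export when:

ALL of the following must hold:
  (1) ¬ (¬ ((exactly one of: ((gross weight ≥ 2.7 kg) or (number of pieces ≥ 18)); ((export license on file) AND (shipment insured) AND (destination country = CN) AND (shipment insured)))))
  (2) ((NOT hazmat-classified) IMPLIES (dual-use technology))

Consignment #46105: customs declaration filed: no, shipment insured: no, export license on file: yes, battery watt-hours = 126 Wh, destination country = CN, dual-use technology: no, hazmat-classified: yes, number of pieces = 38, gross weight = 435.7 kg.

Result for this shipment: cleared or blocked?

Atomic conditions:
  gross weight ≥ 2.7 kg: 435.7 ≥ 2.7 is true
  number of pieces ≥ 18: 38 ≥ 18 is true
  export license on file: yes → true
  shipment insured: no → false
  destination country = CN: CN == CN is true
  NOT hazmat-classified: yes → false
  dual-use technology: no → false
Combine:
[1.1.1.1] true OR true = true
[1.1.1.2] true AND false AND true AND false = false
[1.1.1] exactly-one(true, false) = true
[1.1] NOT true = false
[1] NOT false = true
[2] false → false (antecedent false ⇒ implication holds) = true
[root] true AND true = true
Overall: true → cleared

Cleared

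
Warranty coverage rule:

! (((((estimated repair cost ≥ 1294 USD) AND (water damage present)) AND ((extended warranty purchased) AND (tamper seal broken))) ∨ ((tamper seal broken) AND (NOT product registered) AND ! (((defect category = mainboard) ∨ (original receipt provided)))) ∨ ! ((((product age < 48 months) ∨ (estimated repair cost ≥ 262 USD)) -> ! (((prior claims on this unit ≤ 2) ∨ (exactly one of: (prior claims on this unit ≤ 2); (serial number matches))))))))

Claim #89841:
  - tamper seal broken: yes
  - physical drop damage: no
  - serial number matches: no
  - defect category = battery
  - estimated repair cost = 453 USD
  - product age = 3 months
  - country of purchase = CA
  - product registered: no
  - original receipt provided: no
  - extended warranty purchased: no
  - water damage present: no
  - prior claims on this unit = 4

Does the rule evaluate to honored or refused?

Refused

Atomic conditions:
  estimated repair cost ≥ 1294 USD: 453 ≥ 1294 is false
  water damage present: no → false
  extended warranty purchased: no → false
  tamper seal broken: yes → true
  NOT product registered: no → true
  defect category = mainboard: battery == mainboard is false
  original receipt provided: no → false
  product age < 48 months: 3 < 48 is true
  estimated repair cost ≥ 262 USD: 453 ≥ 262 is true
  prior claims on this unit ≤ 2: 4 ≤ 2 is false
  serial number matches: no → false
Combine:
[1.1.1] false AND false = false
[1.1.2] false AND true = false
[1.1] false AND false = false
[1.2.3.1] false OR false = false
[1.2.3] NOT false = true
[1.2] true AND true AND true = true
[1.3.1.1] true OR true = true
[1.3.1.2.1.2] exactly-one(false, false) = false
[1.3.1.2.1] false OR false = false
[1.3.1.2] NOT false = true
[1.3.1] true → true = true
[1.3] NOT true = false
[1] false OR true OR false = true
[root] NOT true = false
Overall: false → refused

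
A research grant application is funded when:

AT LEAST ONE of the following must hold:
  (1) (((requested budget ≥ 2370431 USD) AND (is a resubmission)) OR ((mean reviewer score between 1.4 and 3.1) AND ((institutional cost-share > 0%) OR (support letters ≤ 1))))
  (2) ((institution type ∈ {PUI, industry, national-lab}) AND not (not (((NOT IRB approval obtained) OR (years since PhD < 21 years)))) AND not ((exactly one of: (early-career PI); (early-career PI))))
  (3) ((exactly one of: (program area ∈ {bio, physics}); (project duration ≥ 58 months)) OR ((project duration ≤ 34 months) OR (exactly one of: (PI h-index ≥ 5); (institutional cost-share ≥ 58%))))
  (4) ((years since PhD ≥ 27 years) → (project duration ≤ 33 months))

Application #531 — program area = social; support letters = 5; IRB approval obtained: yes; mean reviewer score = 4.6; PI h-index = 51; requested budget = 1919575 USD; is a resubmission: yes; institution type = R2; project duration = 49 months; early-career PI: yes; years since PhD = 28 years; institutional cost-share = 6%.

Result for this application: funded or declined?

Atomic conditions:
  requested budget ≥ 2370431 USD: 1919575 ≥ 2370431 is false
  is a resubmission: yes → true
  mean reviewer score between 1.4 and 3.1: 4.6 in [1.4, 3.1] is false
  institutional cost-share > 0%: 6 > 0 is true
  support letters ≤ 1: 5 ≤ 1 is false
  institution type ∈ {PUI, industry, national-lab}: R2 is not in the set → false
  NOT IRB approval obtained: yes → false
  years since PhD < 21 years: 28 < 21 is false
  early-career PI: yes → true
  program area ∈ {bio, physics}: social is not in the set → false
  project duration ≥ 58 months: 49 ≥ 58 is false
  project duration ≤ 34 months: 49 ≤ 34 is false
  PI h-index ≥ 5: 51 ≥ 5 is true
  institutional cost-share ≥ 58%: 6 ≥ 58 is false
  years since PhD ≥ 27 years: 28 ≥ 27 is true
  project duration ≤ 33 months: 49 ≤ 33 is false
Combine:
[1.1] false AND true = false
[1.2.2] true OR false = true
[1.2] false AND true = false
[1] false OR false = false
[2.2.1.1] false OR false = false
[2.2.1] NOT false = true
[2.2] NOT true = false
[2.3.1] exactly-one(true, true) = false
[2.3] NOT false = true
[2] false AND false AND true = false
[3.1] exactly-one(false, false) = false
[3.2.2] exactly-one(true, false) = true
[3.2] false OR true = true
[3] false OR true = true
[4] true → false = false
[root] false OR false OR true OR false = true
Overall: true → funded

Funded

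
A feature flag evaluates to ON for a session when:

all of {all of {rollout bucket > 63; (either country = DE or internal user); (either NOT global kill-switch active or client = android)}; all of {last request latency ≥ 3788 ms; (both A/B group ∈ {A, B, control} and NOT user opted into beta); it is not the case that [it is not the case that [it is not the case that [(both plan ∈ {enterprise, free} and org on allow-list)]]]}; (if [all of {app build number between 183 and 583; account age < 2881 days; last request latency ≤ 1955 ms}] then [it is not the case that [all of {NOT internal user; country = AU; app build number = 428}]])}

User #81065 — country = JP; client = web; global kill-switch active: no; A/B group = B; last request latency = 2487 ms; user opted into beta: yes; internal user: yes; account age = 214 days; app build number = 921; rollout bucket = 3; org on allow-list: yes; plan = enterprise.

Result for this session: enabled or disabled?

Atomic conditions:
  rollout bucket > 63: 3 > 63 is false
  country = DE: JP == DE is false
  internal user: yes → true
  NOT global kill-switch active: no → true
  client = android: web == android is false
  last request latency ≥ 3788 ms: 2487 ≥ 3788 is false
  A/B group ∈ {A, B, control}: B is in the set → true
  NOT user opted into beta: yes → false
  plan ∈ {enterprise, free}: enterprise is in the set → true
  org on allow-list: yes → true
  app build number between 183 and 583: 921 in [183, 583] is false
  account age < 2881 days: 214 < 2881 is true
  last request latency ≤ 1955 ms: 2487 ≤ 1955 is false
  NOT internal user: yes → false
  country = AU: JP == AU is false
  app build number = 428: 921 == 428 is false
Combine:
[1.2] false OR true = true
[1.3] true OR false = true
[1] false AND true AND true = false
[2.2] true AND false = false
[2.3.1.1.1] true AND true = true
[2.3.1.1] NOT true = false
[2.3.1] NOT false = true
[2.3] NOT true = false
[2] false AND false AND false = false
[3.1] false AND true AND false = false
[3.2.1] false AND false AND false = false
[3.2] NOT false = true
[3] false → true (antecedent false ⇒ implication holds) = true
[root] false AND false AND true = false
Overall: false → disabled

Disabled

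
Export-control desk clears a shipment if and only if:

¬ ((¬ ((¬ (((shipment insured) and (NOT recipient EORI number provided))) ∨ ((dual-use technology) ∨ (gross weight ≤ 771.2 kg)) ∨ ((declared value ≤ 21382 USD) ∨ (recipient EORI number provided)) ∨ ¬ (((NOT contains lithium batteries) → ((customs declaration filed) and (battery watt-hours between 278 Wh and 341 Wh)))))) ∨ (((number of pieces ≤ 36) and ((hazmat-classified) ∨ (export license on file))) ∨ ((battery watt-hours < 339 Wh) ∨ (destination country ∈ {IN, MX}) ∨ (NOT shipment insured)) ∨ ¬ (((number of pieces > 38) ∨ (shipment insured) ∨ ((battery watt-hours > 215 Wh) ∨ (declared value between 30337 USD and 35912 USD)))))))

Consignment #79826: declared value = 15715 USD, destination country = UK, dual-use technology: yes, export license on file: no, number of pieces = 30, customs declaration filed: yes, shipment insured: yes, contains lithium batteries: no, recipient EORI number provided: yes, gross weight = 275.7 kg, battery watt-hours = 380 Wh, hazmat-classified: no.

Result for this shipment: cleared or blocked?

Cleared

Atomic conditions:
  shipment insured: yes → true
  NOT recipient EORI number provided: yes → false
  dual-use technology: yes → true
  gross weight ≤ 771.2 kg: 275.7 ≤ 771.2 is true
  declared value ≤ 21382 USD: 15715 ≤ 21382 is true
  recipient EORI number provided: yes → true
  NOT contains lithium batteries: no → true
  customs declaration filed: yes → true
  battery watt-hours between 278 Wh and 341 Wh: 380 in [278, 341] is false
  number of pieces ≤ 36: 30 ≤ 36 is true
  hazmat-classified: no → false
  export license on file: no → false
  battery watt-hours < 339 Wh: 380 < 339 is false
  destination country ∈ {IN, MX}: UK is not in the set → false
  NOT shipment insured: yes → false
  number of pieces > 38: 30 > 38 is false
  battery watt-hours > 215 Wh: 380 > 215 is true
  declared value between 30337 USD and 35912 USD: 15715 in [30337, 35912] is false
Combine:
[1.1.1.1.1] true AND false = false
[1.1.1.1] NOT false = true
[1.1.1.2] true OR true = true
[1.1.1.3] true OR true = true
[1.1.1.4.1.2] true AND false = false
[1.1.1.4.1] true → false = false
[1.1.1.4] NOT false = true
[1.1.1] true OR true OR true OR true = true
[1.1] NOT true = false
[1.2.1.2] false OR false = false
[1.2.1] true AND false = false
[1.2.2] false OR false OR false = false
[1.2.3.1.3] true OR false = true
[1.2.3.1] false OR true OR true = true
[1.2.3] NOT true = false
[1.2] false OR false OR false = false
[1] false OR false = false
[root] NOT false = true
Overall: true → cleared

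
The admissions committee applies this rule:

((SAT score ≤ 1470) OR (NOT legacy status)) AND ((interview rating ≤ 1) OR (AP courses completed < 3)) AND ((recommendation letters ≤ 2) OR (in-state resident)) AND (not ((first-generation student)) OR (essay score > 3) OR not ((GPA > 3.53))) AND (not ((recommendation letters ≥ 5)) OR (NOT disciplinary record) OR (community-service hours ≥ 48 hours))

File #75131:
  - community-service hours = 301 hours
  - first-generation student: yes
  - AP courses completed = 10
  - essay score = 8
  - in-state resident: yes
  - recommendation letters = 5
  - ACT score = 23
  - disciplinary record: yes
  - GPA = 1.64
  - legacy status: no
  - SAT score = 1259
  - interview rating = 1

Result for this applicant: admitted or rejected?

Admitted

Atomic conditions:
  SAT score ≤ 1470: 1259 ≤ 1470 is true
  NOT legacy status: no → true
  interview rating ≤ 1: 1 ≤ 1 is true
  AP courses completed < 3: 10 < 3 is false
  recommendation letters ≤ 2: 5 ≤ 2 is false
  in-state resident: yes → true
  first-generation student: yes → true
  essay score > 3: 8 > 3 is true
  GPA > 3.53: 1.64 > 3.53 is false
  recommendation letters ≥ 5: 5 ≥ 5 is true
  NOT disciplinary record: yes → false
  community-service hours ≥ 48 hours: 301 ≥ 48 is true
Combine:
[1] true OR true = true
[2] true OR false = true
[3] false OR true = true
[4.1] NOT true = false
[4.3] NOT false = true
[4] false OR true OR true = true
[5.1] NOT true = false
[5] false OR false OR true = true
[root] true AND true AND true AND true AND true = true
Overall: true → admitted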